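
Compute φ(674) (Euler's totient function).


674 = 2 × 337
Prime factors: 2, 337
φ(674) = 674 × (1-1/2) × (1-1/337)
= 674 × 1/2 × 336/337 = 336

φ(674) = 336


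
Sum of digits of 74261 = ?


7 + 4 + 2 + 6 + 1 = 20


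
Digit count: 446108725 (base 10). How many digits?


446108725 has 9 digits in base 10
floor(log10(446108725)) + 1 = floor(8.6494) + 1 = 9

9 digits (base 10)


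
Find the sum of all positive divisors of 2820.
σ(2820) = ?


Divisors of 2820: 1, 2, 3, 4, 5, 6, 10, 12, 15, 20, 30, 47, 60, 94, 141, 188, 235, 282, 470, 564, 705, 940, 1410, 2820
Sum = 1 + 2 + 3 + 4 + 5 + 6 + 10 + 12 + 15 + 20 + 30 + 47 + 60 + 94 + 141 + 188 + 235 + 282 + 470 + 564 + 705 + 940 + 1410 + 2820 = 8064

σ(2820) = 8064


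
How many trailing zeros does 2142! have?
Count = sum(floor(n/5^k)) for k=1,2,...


floor(2142/5) = 428
floor(2142/25) = 85
floor(2142/125) = 17
floor(2142/625) = 3
Total = 533

533 trailing zeros


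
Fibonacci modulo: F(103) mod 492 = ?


F(k) mod 492 for k=1..103:
1, 1, 2, 3, 5, 8, 13, 21, 34, 55, 89, 144, 233, 377, 118, 3, 121, 124, 245, 369, 122, 491, 121, 120, 241, 361, 110, 471, 89, 68, 157, 225, 382, 115, 5, 120, 125, 245, 370, 123, 1, 124, 125, 249, 374, 131, 13, 144, 157, 301, 458, 267, 233, 8, 241, 249, 490, 247, 245, 0, 245, 245, 490, 243, 241, 484, 233, 225, 458, 191, 157, 348, 13, 361, 374, 243, 125, 368, 1, 369, 370, 247, 125, 372, 5, 377, 382, 267, 157, 424, 89, 21, 110, 131, 241, 372, 121, 1, 122, 123, 245, 368, 121
F(103) mod 492 = 121


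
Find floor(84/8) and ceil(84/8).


84/8 = 10.5000
floor = 10
ceil = 11

floor = 10, ceil = 11


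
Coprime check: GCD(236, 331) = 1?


Euclidean algorithm:
331 = 1 * 236 + 95
236 = 2 * 95 + 46
95 = 2 * 46 + 3
46 = 15 * 3 + 1
3 = 3 * 1 + 0
GCD(236, 331) = 1

Yes, coprime (GCD = 1)


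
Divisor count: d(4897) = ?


4897 = 59^1 × 83^1
d(4897) = (1+1) × (1+1) = 4

4 divisors


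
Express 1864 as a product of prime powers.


1864 / 2 = 932
932 / 2 = 466
466 / 2 = 233
233 / 233 = 1
1864 = 2^3 × 233


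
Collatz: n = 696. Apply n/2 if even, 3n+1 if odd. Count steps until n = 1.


696 → 348 → 174 → 87 → 262 → 131 → 394 → 197 → 592 → 296 → 148 → 74 → 37 → 112 → 56 → 28 → 14 → 7 → 22 → 11 → 34 → 17 → 52 → 26 → 13 → 40 → 20 → 10 → 5 → 16 → 8 → 4 → 2 → 1
Total steps = 33

33 steps


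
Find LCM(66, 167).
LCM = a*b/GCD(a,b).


GCD(66, 167) = 1
LCM = 66*167/1 = 11022/1 = 11022

LCM = 11022


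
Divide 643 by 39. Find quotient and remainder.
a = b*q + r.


643 = 39 * 16 + 19
Check: 624 + 19 = 643

q = 16, r = 19


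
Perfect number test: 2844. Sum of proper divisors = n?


Proper divisors of 2844: 1, 2, 3, 4, 6, 9, 12, 18, 36, 79, 158, 237, 316, 474, 711, 948, 1422
Sum = 1 + 2 + 3 + 4 + 6 + 9 + 12 + 18 + 36 + 79 + 158 + 237 + 316 + 474 + 711 + 948 + 1422 = 4436

No, 2844 is not perfect (4436 ≠ 2844)


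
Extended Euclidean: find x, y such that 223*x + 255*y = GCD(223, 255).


Tabular extended Euclidean (each row: r = 223*s + 255*t):
r=223, s=1, t=0
r=255, s=0, t=1
q=0: r=223, s=1, t=0   [223*(1) + 255*(0) = 223]
q=1: r=32, s=-1, t=1   [223*(-1) + 255*(1) = 32]
q=6: r=31, s=7, t=-6   [223*(7) + 255*(-6) = 31]
q=1: r=1, s=-8, t=7   [223*(-8) + 255*(7) = 1]
q=31: r=0, s=255, t=-223   [223*(255) + 255*(-223) = 0]
GCD = 1; from the row with r=1: x=-8, y=7
Check: 223*(-8) + 255*(7) = -1784 + 1785 = 1

GCD = 1, x = -8, y = 7


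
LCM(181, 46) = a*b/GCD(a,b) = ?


GCD(181, 46) = 1
LCM = 181*46/1 = 8326/1 = 8326

LCM = 8326


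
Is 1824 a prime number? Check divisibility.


1824 / 2 = 912 (exact division)
1824 is NOT prime.

No, 1824 is not prime


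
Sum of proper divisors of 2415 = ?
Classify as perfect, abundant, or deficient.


Proper divisors: 1, 3, 5, 7, 15, 21, 23, 35, 69, 105, 115, 161, 345, 483, 805
Sum = 1 + 3 + 5 + 7 + 15 + 21 + 23 + 35 + 69 + 105 + 115 + 161 + 345 + 483 + 805 = 2193
2193 < 2415 → deficient

s(2415) = 2193 (deficient)


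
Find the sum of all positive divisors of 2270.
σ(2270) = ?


Divisors of 2270: 1, 2, 5, 10, 227, 454, 1135, 2270
Sum = 1 + 2 + 5 + 10 + 227 + 454 + 1135 + 2270 = 4104

σ(2270) = 4104


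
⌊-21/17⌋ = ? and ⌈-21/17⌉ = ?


-21/17 = -1.2353
floor = -2
ceil = -1

floor = -2, ceil = -1


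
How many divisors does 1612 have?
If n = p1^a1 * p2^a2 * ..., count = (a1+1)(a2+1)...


1612 = 2^2 × 13^1 × 31^1
d(1612) = (2+1) × (1+1) × (1+1) = 12

12 divisors


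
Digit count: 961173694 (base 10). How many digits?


961173694 has 9 digits in base 10
floor(log10(961173694)) + 1 = floor(8.9828) + 1 = 9

9 digits (base 10)


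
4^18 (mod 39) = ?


4^1 mod 39 = 4
4^2 mod 39 = 16
4^3 mod 39 = 25
4^4 mod 39 = 22
4^5 mod 39 = 10
4^6 mod 39 = 1
4^7 mod 39 = 4
4^8 mod 39 = 16
4^9 mod 39 = 25
4^10 mod 39 = 22
4^11 mod 39 = 10
4^12 mod 39 = 1
4^13 mod 39 = 4
4^14 mod 39 = 16
4^15 mod 39 = 25
4^16 mod 39 = 22
4^17 mod 39 = 10
4^18 mod 39 = 1


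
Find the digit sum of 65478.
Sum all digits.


6 + 5 + 4 + 7 + 8 = 30


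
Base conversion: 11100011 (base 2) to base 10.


11100011 (base 2) = 227 (decimal)
227 (decimal) = 227 (base 10)


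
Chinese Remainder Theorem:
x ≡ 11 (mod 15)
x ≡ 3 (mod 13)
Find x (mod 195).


M = 15*13 = 195
M1 = M/15 = 13, M2 = M/13 = 15
M1^(-1) mod 15 = 7, M2^(-1) mod 13 = 7
x = 11*13*7 + 3*15*7 = 1316
1316 mod 195 = 146
Check: 146 mod 15 = 11 ✓, 146 mod 13 = 3 ✓

x ≡ 146 (mod 195)


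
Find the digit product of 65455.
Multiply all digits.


6 × 5 × 4 × 5 × 5 = 3000


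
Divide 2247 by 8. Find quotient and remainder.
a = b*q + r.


2247 = 8 * 280 + 7
Check: 2240 + 7 = 2247

q = 280, r = 7


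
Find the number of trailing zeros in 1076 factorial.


floor(1076/5) = 215
floor(1076/25) = 43
floor(1076/125) = 8
floor(1076/625) = 1
Total = 267

267 trailing zeros


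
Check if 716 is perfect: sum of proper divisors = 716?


Proper divisors of 716: 1, 2, 4, 179, 358
Sum = 1 + 2 + 4 + 179 + 358 = 544

No, 716 is not perfect (544 ≠ 716)


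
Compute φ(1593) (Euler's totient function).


1593 = 3^3 × 59
Prime factors: 3, 59
φ(1593) = 1593 × (1-1/3) × (1-1/59)
= 1593 × 2/3 × 58/59 = 1044

φ(1593) = 1044


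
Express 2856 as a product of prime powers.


2856 / 2 = 1428
1428 / 2 = 714
714 / 2 = 357
357 / 3 = 119
119 / 7 = 17
17 / 17 = 1
2856 = 2^3 × 3 × 7 × 17


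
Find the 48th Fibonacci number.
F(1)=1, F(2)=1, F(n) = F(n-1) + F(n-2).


Sequence: 1, 1, 2, 3, 5, 8, 13, 21, 34, 55, 89, 144, 233, 377, 610, 987, 1597, 2584, 4181, 6765, 10946, 17711, 28657, 46368, 75025, 121393, 196418, 317811, 514229, 832040, 1346269, 2178309, 3524578, 5702887, 9227465, 14930352, 24157817, 39088169, 63245986, 102334155, 165580141, 267914296, 433494437, 701408733, 1134903170, 1836311903, 2971215073, 4807526976
F(48) = 4807526976


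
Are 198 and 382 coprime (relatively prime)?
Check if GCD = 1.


Euclidean algorithm:
382 = 1 * 198 + 184
198 = 1 * 184 + 14
184 = 13 * 14 + 2
14 = 7 * 2 + 0
GCD(198, 382) = 2

No, not coprime (GCD = 2)


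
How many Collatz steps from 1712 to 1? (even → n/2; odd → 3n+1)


1712 → 856 → 428 → 214 → 107 → 322 → 161 → 484 → 242 → 121 → 364 → 182 → 91 → 274 → 137 → 412 → 206 → 103 → 310 → 155 → 466 → 233 → 700 → 350 → 175 → 526 → 263 → 790 → 395 → 1186 → 593 → 1780 → 890 → 445 → 1336 → 668 → 334 → 167 → 502 → 251 → 754 → 377 → 1132 → 566 → 283 → 850 → 425 → 1276 → 638 → 319 → 958 → 479 → 1438 → 719 → 2158 → 1079 → 3238 → 1619 → 4858 → 2429 → 7288 → 3644 → 1822 → 911 → 2734 → 1367 → 4102 → 2051 → 6154 → 3077 → 9232 → 4616 → 2308 → 1154 → 577 → 1732 → 866 → 433 → 1300 → 650 → 325 → 976 → 488 → 244 → 122 → 61 → 184 → 92 → 46 → 23 → 70 → 35 → 106 → 53 → 160 → 80 → 40 → 20 → 10 → 5 → 16 → 8 → 4 → 2 → 1
Total steps = 104

104 steps


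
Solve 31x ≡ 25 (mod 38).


GCD(31, 38) = 1, unique solution
a^(-1) mod 38 = 27
x = 27 * 25 mod 38 = 29

x ≡ 29 (mod 38)


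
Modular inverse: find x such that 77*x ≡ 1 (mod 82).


Use the extended Euclidean algorithm on (82, 77); each row r = 82*s + 77*t:
r=82, s=1, t=0
r=77, s=0, t=1
q=1: r=5, s=1, t=-1   [82*(1) + 77*(-1) = 5]
q=15: r=2, s=-15, t=16   [82*(-15) + 77*(16) = 2]
q=2: r=1, s=31, t=-33   [82*(31) + 77*(-33) = 1]
q=2: r=0, s=-77, t=82   [82*(-77) + 77*(82) = 0]
GCD = 1 with t = -33, so 77*(-33) ≡ 1 (mod 82)
Inverse = -33 mod 82 = 49
Check: 77 * 49 = 3773 ≡ 1 (mod 82)

77^(-1) ≡ 49 (mod 82)


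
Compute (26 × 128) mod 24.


26 × 128 = 3328
3328 mod 24 = 16


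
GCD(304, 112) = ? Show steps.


304 = 2 * 112 + 80
112 = 1 * 80 + 32
80 = 2 * 32 + 16
32 = 2 * 16 + 0
GCD = 16


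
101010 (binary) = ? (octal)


101010 (base 2) = 42 (decimal)
42 (decimal) = 52 (base 8)


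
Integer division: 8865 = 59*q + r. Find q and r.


8865 = 59 * 150 + 15
Check: 8850 + 15 = 8865

q = 150, r = 15


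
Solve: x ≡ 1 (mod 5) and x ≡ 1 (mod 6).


M = 5*6 = 30
M1 = M/5 = 6, M2 = M/6 = 5
M1^(-1) mod 5 = 1, M2^(-1) mod 6 = 5
x = 1*6*1 + 1*5*5 = 31
31 mod 30 = 1
Check: 1 mod 5 = 1 ✓, 1 mod 6 = 1 ✓

x ≡ 1 (mod 30)


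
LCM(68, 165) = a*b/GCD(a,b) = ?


GCD(68, 165) = 1
LCM = 68*165/1 = 11220/1 = 11220

LCM = 11220


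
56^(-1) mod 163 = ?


Use the extended Euclidean algorithm on (163, 56); each row r = 163*s + 56*t:
r=163, s=1, t=0
r=56, s=0, t=1
q=2: r=51, s=1, t=-2   [163*(1) + 56*(-2) = 51]
q=1: r=5, s=-1, t=3   [163*(-1) + 56*(3) = 5]
q=10: r=1, s=11, t=-32   [163*(11) + 56*(-32) = 1]
q=5: r=0, s=-56, t=163   [163*(-56) + 56*(163) = 0]
GCD = 1 with t = -32, so 56*(-32) ≡ 1 (mod 163)
Inverse = -32 mod 163 = 131
Check: 56 * 131 = 7336 ≡ 1 (mod 163)

56^(-1) ≡ 131 (mod 163)


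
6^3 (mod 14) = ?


6^1 mod 14 = 6
6^2 mod 14 = 8
6^3 mod 14 = 6


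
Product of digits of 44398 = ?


4 × 4 × 3 × 9 × 8 = 3456


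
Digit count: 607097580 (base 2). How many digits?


607097580 in base 2 = 100100001011111001001011101100
Number of digits = 30

30 digits (base 2)


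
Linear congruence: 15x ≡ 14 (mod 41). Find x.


GCD(15, 41) = 1, unique solution
a^(-1) mod 41 = 11
x = 11 * 14 mod 41 = 31

x ≡ 31 (mod 41)


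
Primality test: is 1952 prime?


1952 / 2 = 976 (exact division)
1952 is NOT prime.

No, 1952 is not prime


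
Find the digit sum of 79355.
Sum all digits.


7 + 9 + 3 + 5 + 5 = 29


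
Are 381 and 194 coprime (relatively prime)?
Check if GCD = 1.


Euclidean algorithm:
381 = 1 * 194 + 187
194 = 1 * 187 + 7
187 = 26 * 7 + 5
7 = 1 * 5 + 2
5 = 2 * 2 + 1
2 = 2 * 1 + 0
GCD(381, 194) = 1

Yes, coprime (GCD = 1)


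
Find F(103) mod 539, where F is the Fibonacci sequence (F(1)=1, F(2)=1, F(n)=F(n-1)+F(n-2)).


F(k) mod 539 for k=1..103:
1, 1, 2, 3, 5, 8, 13, 21, 34, 55, 89, 144, 233, 377, 71, 448, 519, 428, 408, 297, 166, 463, 90, 14, 104, 118, 222, 340, 23, 363, 386, 210, 57, 267, 324, 52, 376, 428, 265, 154, 419, 34, 453, 487, 401, 349, 211, 21, 232, 253, 485, 199, 145, 344, 489, 294, 244, 538, 243, 242, 485, 188, 134, 322, 456, 239, 156, 395, 12, 407, 419, 287, 167, 454, 82, 536, 79, 76, 155, 231, 386, 78, 464, 3, 467, 470, 398, 329, 188, 517, 166, 144, 310, 454, 225, 140, 365, 505, 331, 297, 89, 386, 475
F(103) mod 539 = 475


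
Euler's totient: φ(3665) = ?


3665 = 5 × 733
Prime factors: 5, 733
φ(3665) = 3665 × (1-1/5) × (1-1/733)
= 3665 × 4/5 × 732/733 = 2928

φ(3665) = 2928


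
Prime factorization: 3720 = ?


3720 / 2 = 1860
1860 / 2 = 930
930 / 2 = 465
465 / 3 = 155
155 / 5 = 31
31 / 31 = 1
3720 = 2^3 × 3 × 5 × 31


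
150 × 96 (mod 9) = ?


150 × 96 = 14400
14400 mod 9 = 0


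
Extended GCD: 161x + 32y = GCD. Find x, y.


Tabular extended Euclidean (each row: r = 161*s + 32*t):
r=161, s=1, t=0
r=32, s=0, t=1
q=5: r=1, s=1, t=-5   [161*(1) + 32*(-5) = 1]
q=32: r=0, s=-32, t=161   [161*(-32) + 32*(161) = 0]
GCD = 1; from the row with r=1: x=1, y=-5
Check: 161*(1) + 32*(-5) = 161 - 160 = 1

GCD = 1, x = 1, y = -5


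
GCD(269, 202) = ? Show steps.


269 = 1 * 202 + 67
202 = 3 * 67 + 1
67 = 67 * 1 + 0
GCD = 1


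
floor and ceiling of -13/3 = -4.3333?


-13/3 = -4.3333
floor = -5
ceil = -4

floor = -5, ceil = -4


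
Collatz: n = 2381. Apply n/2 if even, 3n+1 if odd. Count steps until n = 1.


2381 → 7144 → 3572 → 1786 → 893 → 2680 → 1340 → 670 → 335 → 1006 → 503 → 1510 → 755 → 2266 → 1133 → 3400 → 1700 → 850 → 425 → 1276 → 638 → 319 → 958 → 479 → 1438 → 719 → 2158 → 1079 → 3238 → 1619 → 4858 → 2429 → 7288 → 3644 → 1822 → 911 → 2734 → 1367 → 4102 → 2051 → 6154 → 3077 → 9232 → 4616 → 2308 → 1154 → 577 → 1732 → 866 → 433 → 1300 → 650 → 325 → 976 → 488 → 244 → 122 → 61 → 184 → 92 → 46 → 23 → 70 → 35 → 106 → 53 → 160 → 80 → 40 → 20 → 10 → 5 → 16 → 8 → 4 → 2 → 1
Total steps = 76

76 steps


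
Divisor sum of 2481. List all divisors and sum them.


Divisors of 2481: 1, 3, 827, 2481
Sum = 1 + 3 + 827 + 2481 = 3312

σ(2481) = 3312


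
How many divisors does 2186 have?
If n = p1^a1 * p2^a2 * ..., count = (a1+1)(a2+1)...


2186 = 2^1 × 1093^1
d(2186) = (1+1) × (1+1) = 4

4 divisors


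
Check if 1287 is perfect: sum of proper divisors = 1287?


Proper divisors of 1287: 1, 3, 9, 11, 13, 33, 39, 99, 117, 143, 429
Sum = 1 + 3 + 9 + 11 + 13 + 33 + 39 + 99 + 117 + 143 + 429 = 897

No, 1287 is not perfect (897 ≠ 1287)


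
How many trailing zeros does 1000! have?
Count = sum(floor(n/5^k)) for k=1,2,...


floor(1000/5) = 200
floor(1000/25) = 40
floor(1000/125) = 8
floor(1000/625) = 1
Total = 249

249 trailing zeros


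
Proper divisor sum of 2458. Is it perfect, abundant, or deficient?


Proper divisors: 1, 2, 1229
Sum = 1 + 2 + 1229 = 1232
1232 < 2458 → deficient

s(2458) = 1232 (deficient)


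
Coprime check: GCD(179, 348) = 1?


Euclidean algorithm:
348 = 1 * 179 + 169
179 = 1 * 169 + 10
169 = 16 * 10 + 9
10 = 1 * 9 + 1
9 = 9 * 1 + 0
GCD(179, 348) = 1

Yes, coprime (GCD = 1)


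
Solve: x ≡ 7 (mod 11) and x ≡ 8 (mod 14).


M = 11*14 = 154
M1 = M/11 = 14, M2 = M/14 = 11
M1^(-1) mod 11 = 4, M2^(-1) mod 14 = 9
x = 7*14*4 + 8*11*9 = 1184
1184 mod 154 = 106
Check: 106 mod 11 = 7 ✓, 106 mod 14 = 8 ✓

x ≡ 106 (mod 154)


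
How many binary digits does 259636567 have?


259636567 in base 2 = 1111011110011011110101010111
Number of digits = 28

28 digits (base 2)


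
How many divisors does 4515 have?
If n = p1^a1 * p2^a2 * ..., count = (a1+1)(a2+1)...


4515 = 3^1 × 5^1 × 7^1 × 43^1
d(4515) = (1+1) × (1+1) × (1+1) × (1+1) = 16

16 divisors


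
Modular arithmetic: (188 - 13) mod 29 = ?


188 - 13 = 175
175 mod 29 = 1


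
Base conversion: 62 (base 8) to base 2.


62 (base 8) = 50 (decimal)
50 (decimal) = 110010 (base 2)


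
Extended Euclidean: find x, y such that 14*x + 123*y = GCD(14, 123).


Tabular extended Euclidean (each row: r = 14*s + 123*t):
r=14, s=1, t=0
r=123, s=0, t=1
q=0: r=14, s=1, t=0   [14*(1) + 123*(0) = 14]
q=8: r=11, s=-8, t=1   [14*(-8) + 123*(1) = 11]
q=1: r=3, s=9, t=-1   [14*(9) + 123*(-1) = 3]
q=3: r=2, s=-35, t=4   [14*(-35) + 123*(4) = 2]
q=1: r=1, s=44, t=-5   [14*(44) + 123*(-5) = 1]
q=2: r=0, s=-123, t=14   [14*(-123) + 123*(14) = 0]
GCD = 1; from the row with r=1: x=44, y=-5
Check: 14*(44) + 123*(-5) = 616 - 615 = 1

GCD = 1, x = 44, y = -5


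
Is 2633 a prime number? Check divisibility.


Check divisors up to sqrt(2633) = 51.3128
No divisors found.
2633 is prime.

Yes, 2633 is prime


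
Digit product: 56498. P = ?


5 × 6 × 4 × 9 × 8 = 8640


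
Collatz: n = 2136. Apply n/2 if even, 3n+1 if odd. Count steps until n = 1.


2136 → 1068 → 534 → 267 → 802 → 401 → 1204 → 602 → 301 → 904 → 452 → 226 → 113 → 340 → 170 → 85 → 256 → 128 → 64 → 32 → 16 → 8 → 4 → 2 → 1
Total steps = 24

24 steps


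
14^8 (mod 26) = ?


14^1 mod 26 = 14
14^2 mod 26 = 14
14^3 mod 26 = 14
14^4 mod 26 = 14
14^5 mod 26 = 14
14^6 mod 26 = 14
14^7 mod 26 = 14
14^8 mod 26 = 14


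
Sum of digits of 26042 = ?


2 + 6 + 0 + 4 + 2 = 14


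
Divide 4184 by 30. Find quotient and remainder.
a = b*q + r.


4184 = 30 * 139 + 14
Check: 4170 + 14 = 4184

q = 139, r = 14


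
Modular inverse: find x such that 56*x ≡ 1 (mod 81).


Use the extended Euclidean algorithm on (81, 56); each row r = 81*s + 56*t:
r=81, s=1, t=0
r=56, s=0, t=1
q=1: r=25, s=1, t=-1   [81*(1) + 56*(-1) = 25]
q=2: r=6, s=-2, t=3   [81*(-2) + 56*(3) = 6]
q=4: r=1, s=9, t=-13   [81*(9) + 56*(-13) = 1]
q=6: r=0, s=-56, t=81   [81*(-56) + 56*(81) = 0]
GCD = 1 with t = -13, so 56*(-13) ≡ 1 (mod 81)
Inverse = -13 mod 81 = 68
Check: 56 * 68 = 3808 ≡ 1 (mod 81)

56^(-1) ≡ 68 (mod 81)


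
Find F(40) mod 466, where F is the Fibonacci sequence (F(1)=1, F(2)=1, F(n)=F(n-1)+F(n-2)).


F(k) mod 466 for k=1..40:
1, 1, 2, 3, 5, 8, 13, 21, 34, 55, 89, 144, 233, 377, 144, 55, 199, 254, 453, 241, 228, 3, 231, 234, 465, 233, 232, 465, 231, 230, 461, 225, 220, 445, 199, 178, 377, 89, 0, 89
F(40) mod 466 = 89


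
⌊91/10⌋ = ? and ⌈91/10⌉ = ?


91/10 = 9.1000
floor = 9
ceil = 10

floor = 9, ceil = 10


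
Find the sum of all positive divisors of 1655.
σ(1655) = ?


Divisors of 1655: 1, 5, 331, 1655
Sum = 1 + 5 + 331 + 1655 = 1992

σ(1655) = 1992


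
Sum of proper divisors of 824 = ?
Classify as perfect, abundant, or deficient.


Proper divisors: 1, 2, 4, 8, 103, 206, 412
Sum = 1 + 2 + 4 + 8 + 103 + 206 + 412 = 736
736 < 824 → deficient

s(824) = 736 (deficient)


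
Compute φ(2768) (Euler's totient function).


2768 = 2^4 × 173
Prime factors: 2, 173
φ(2768) = 2768 × (1-1/2) × (1-1/173)
= 2768 × 1/2 × 172/173 = 1376

φ(2768) = 1376


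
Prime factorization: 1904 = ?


1904 / 2 = 952
952 / 2 = 476
476 / 2 = 238
238 / 2 = 119
119 / 7 = 17
17 / 17 = 1
1904 = 2^4 × 7 × 17


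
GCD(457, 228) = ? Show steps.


457 = 2 * 228 + 1
228 = 228 * 1 + 0
GCD = 1


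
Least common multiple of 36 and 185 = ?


GCD(36, 185) = 1
LCM = 36*185/1 = 6660/1 = 6660

LCM = 6660


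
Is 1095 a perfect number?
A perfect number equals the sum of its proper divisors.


Proper divisors of 1095: 1, 3, 5, 15, 73, 219, 365
Sum = 1 + 3 + 5 + 15 + 73 + 219 + 365 = 681

No, 1095 is not perfect (681 ≠ 1095)


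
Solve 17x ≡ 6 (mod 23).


GCD(17, 23) = 1, unique solution
a^(-1) mod 23 = 19
x = 19 * 6 mod 23 = 22

x ≡ 22 (mod 23)


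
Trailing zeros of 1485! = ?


floor(1485/5) = 297
floor(1485/25) = 59
floor(1485/125) = 11
floor(1485/625) = 2
Total = 369

369 trailing zeros


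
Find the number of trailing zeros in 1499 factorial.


floor(1499/5) = 299
floor(1499/25) = 59
floor(1499/125) = 11
floor(1499/625) = 2
Total = 371

371 trailing zeros


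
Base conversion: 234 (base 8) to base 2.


234 (base 8) = 156 (decimal)
156 (decimal) = 10011100 (base 2)


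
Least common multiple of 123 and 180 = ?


GCD(123, 180) = 3
LCM = 123*180/3 = 22140/3 = 7380

LCM = 7380


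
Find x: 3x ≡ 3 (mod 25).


GCD(3, 25) = 1, unique solution
a^(-1) mod 25 = 17
x = 17 * 3 mod 25 = 1

x ≡ 1 (mod 25)


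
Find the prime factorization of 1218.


1218 / 2 = 609
609 / 3 = 203
203 / 7 = 29
29 / 29 = 1
1218 = 2 × 3 × 7 × 29


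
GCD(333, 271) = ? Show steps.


333 = 1 * 271 + 62
271 = 4 * 62 + 23
62 = 2 * 23 + 16
23 = 1 * 16 + 7
16 = 2 * 7 + 2
7 = 3 * 2 + 1
2 = 2 * 1 + 0
GCD = 1


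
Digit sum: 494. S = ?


4 + 9 + 4 = 17


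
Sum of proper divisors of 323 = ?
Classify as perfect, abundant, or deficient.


Proper divisors: 1, 17, 19
Sum = 1 + 17 + 19 = 37
37 < 323 → deficient

s(323) = 37 (deficient)


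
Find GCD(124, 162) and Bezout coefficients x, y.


Tabular extended Euclidean (each row: r = 124*s + 162*t):
r=124, s=1, t=0
r=162, s=0, t=1
q=0: r=124, s=1, t=0   [124*(1) + 162*(0) = 124]
q=1: r=38, s=-1, t=1   [124*(-1) + 162*(1) = 38]
q=3: r=10, s=4, t=-3   [124*(4) + 162*(-3) = 10]
q=3: r=8, s=-13, t=10   [124*(-13) + 162*(10) = 8]
q=1: r=2, s=17, t=-13   [124*(17) + 162*(-13) = 2]
q=4: r=0, s=-81, t=62   [124*(-81) + 162*(62) = 0]
GCD = 2; from the row with r=2: x=17, y=-13
Check: 124*(17) + 162*(-13) = 2108 - 2106 = 2

GCD = 2, x = 17, y = -13


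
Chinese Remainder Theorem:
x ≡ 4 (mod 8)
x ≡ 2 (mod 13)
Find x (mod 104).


M = 8*13 = 104
M1 = M/8 = 13, M2 = M/13 = 8
M1^(-1) mod 8 = 5, M2^(-1) mod 13 = 5
x = 4*13*5 + 2*8*5 = 340
340 mod 104 = 28
Check: 28 mod 8 = 4 ✓, 28 mod 13 = 2 ✓

x ≡ 28 (mod 104)


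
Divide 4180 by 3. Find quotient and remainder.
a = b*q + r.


4180 = 3 * 1393 + 1
Check: 4179 + 1 = 4180

q = 1393, r = 1


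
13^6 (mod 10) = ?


13^1 mod 10 = 3
13^2 mod 10 = 9
13^3 mod 10 = 7
13^4 mod 10 = 1
13^5 mod 10 = 3
13^6 mod 10 = 9


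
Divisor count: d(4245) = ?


4245 = 3^1 × 5^1 × 283^1
d(4245) = (1+1) × (1+1) × (1+1) = 8

8 divisors


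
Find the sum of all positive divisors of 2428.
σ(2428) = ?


Divisors of 2428: 1, 2, 4, 607, 1214, 2428
Sum = 1 + 2 + 4 + 607 + 1214 + 2428 = 4256

σ(2428) = 4256


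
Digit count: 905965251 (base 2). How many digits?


905965251 in base 2 = 110101111111111110111011000011
Number of digits = 30

30 digits (base 2)


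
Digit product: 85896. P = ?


8 × 5 × 8 × 9 × 6 = 17280


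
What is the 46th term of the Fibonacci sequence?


Sequence: 1, 1, 2, 3, 5, 8, 13, 21, 34, 55, 89, 144, 233, 377, 610, 987, 1597, 2584, 4181, 6765, 10946, 17711, 28657, 46368, 75025, 121393, 196418, 317811, 514229, 832040, 1346269, 2178309, 3524578, 5702887, 9227465, 14930352, 24157817, 39088169, 63245986, 102334155, 165580141, 267914296, 433494437, 701408733, 1134903170, 1836311903
F(46) = 1836311903


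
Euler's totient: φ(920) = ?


920 = 2^3 × 5 × 23
Prime factors: 2, 5, 23
φ(920) = 920 × (1-1/2) × (1-1/5) × (1-1/23)
= 920 × 1/2 × 4/5 × 22/23 = 352

φ(920) = 352


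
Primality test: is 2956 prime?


2956 / 2 = 1478 (exact division)
2956 is NOT prime.

No, 2956 is not prime


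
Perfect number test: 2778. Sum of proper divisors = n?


Proper divisors of 2778: 1, 2, 3, 6, 463, 926, 1389
Sum = 1 + 2 + 3 + 6 + 463 + 926 + 1389 = 2790

No, 2778 is not perfect (2790 ≠ 2778)


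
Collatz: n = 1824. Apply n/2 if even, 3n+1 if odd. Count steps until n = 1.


1824 → 912 → 456 → 228 → 114 → 57 → 172 → 86 → 43 → 130 → 65 → 196 → 98 → 49 → 148 → 74 → 37 → 112 → 56 → 28 → 14 → 7 → 22 → 11 → 34 → 17 → 52 → 26 → 13 → 40 → 20 → 10 → 5 → 16 → 8 → 4 → 2 → 1
Total steps = 37

37 steps


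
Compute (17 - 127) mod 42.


17 - 127 = -110
-110 mod 42 = 16


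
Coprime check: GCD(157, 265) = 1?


Euclidean algorithm:
265 = 1 * 157 + 108
157 = 1 * 108 + 49
108 = 2 * 49 + 10
49 = 4 * 10 + 9
10 = 1 * 9 + 1
9 = 9 * 1 + 0
GCD(157, 265) = 1

Yes, coprime (GCD = 1)


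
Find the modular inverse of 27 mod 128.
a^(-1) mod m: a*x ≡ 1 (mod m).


Use the extended Euclidean algorithm on (128, 27); each row r = 128*s + 27*t:
r=128, s=1, t=0
r=27, s=0, t=1
q=4: r=20, s=1, t=-4   [128*(1) + 27*(-4) = 20]
q=1: r=7, s=-1, t=5   [128*(-1) + 27*(5) = 7]
q=2: r=6, s=3, t=-14   [128*(3) + 27*(-14) = 6]
q=1: r=1, s=-4, t=19   [128*(-4) + 27*(19) = 1]
q=6: r=0, s=27, t=-128   [128*(27) + 27*(-128) = 0]
GCD = 1 with t = 19, so 27*(19) ≡ 1 (mod 128)
Inverse = 19 mod 128 = 19
Check: 27 * 19 = 513 ≡ 1 (mod 128)

27^(-1) ≡ 19 (mod 128)


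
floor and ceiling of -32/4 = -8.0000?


-32/4 = -8.0000
floor = -8
ceil = -8

floor = -8, ceil = -8


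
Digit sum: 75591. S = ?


7 + 5 + 5 + 9 + 1 = 27


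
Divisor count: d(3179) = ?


3179 = 11^1 × 17^2
d(3179) = (1+1) × (2+1) = 6

6 divisors


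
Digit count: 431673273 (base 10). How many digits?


431673273 has 9 digits in base 10
floor(log10(431673273)) + 1 = floor(8.6352) + 1 = 9

9 digits (base 10)


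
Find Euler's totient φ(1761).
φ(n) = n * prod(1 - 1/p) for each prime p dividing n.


1761 = 3 × 587
Prime factors: 3, 587
φ(1761) = 1761 × (1-1/3) × (1-1/587)
= 1761 × 2/3 × 586/587 = 1172

φ(1761) = 1172


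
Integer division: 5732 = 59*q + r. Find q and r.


5732 = 59 * 97 + 9
Check: 5723 + 9 = 5732

q = 97, r = 9


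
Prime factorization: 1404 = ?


1404 / 2 = 702
702 / 2 = 351
351 / 3 = 117
117 / 3 = 39
39 / 3 = 13
13 / 13 = 1
1404 = 2^2 × 3^3 × 13


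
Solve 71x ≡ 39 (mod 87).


GCD(71, 87) = 1, unique solution
a^(-1) mod 87 = 38
x = 38 * 39 mod 87 = 3

x ≡ 3 (mod 87)


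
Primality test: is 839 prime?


Check divisors up to sqrt(839) = 28.9655
No divisors found.
839 is prime.

Yes, 839 is prime


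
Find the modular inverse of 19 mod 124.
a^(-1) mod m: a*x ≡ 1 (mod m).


Use the extended Euclidean algorithm on (124, 19); each row r = 124*s + 19*t:
r=124, s=1, t=0
r=19, s=0, t=1
q=6: r=10, s=1, t=-6   [124*(1) + 19*(-6) = 10]
q=1: r=9, s=-1, t=7   [124*(-1) + 19*(7) = 9]
q=1: r=1, s=2, t=-13   [124*(2) + 19*(-13) = 1]
q=9: r=0, s=-19, t=124   [124*(-19) + 19*(124) = 0]
GCD = 1 with t = -13, so 19*(-13) ≡ 1 (mod 124)
Inverse = -13 mod 124 = 111
Check: 19 * 111 = 2109 ≡ 1 (mod 124)

19^(-1) ≡ 111 (mod 124)


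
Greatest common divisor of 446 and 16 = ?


446 = 27 * 16 + 14
16 = 1 * 14 + 2
14 = 7 * 2 + 0
GCD = 2


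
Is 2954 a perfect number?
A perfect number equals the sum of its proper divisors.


Proper divisors of 2954: 1, 2, 7, 14, 211, 422, 1477
Sum = 1 + 2 + 7 + 14 + 211 + 422 + 1477 = 2134

No, 2954 is not perfect (2134 ≠ 2954)


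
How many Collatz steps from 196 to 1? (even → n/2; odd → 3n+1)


196 → 98 → 49 → 148 → 74 → 37 → 112 → 56 → 28 → 14 → 7 → 22 → 11 → 34 → 17 → 52 → 26 → 13 → 40 → 20 → 10 → 5 → 16 → 8 → 4 → 2 → 1
Total steps = 26

26 steps


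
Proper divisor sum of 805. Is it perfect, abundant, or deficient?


Proper divisors: 1, 5, 7, 23, 35, 115, 161
Sum = 1 + 5 + 7 + 23 + 35 + 115 + 161 = 347
347 < 805 → deficient

s(805) = 347 (deficient)


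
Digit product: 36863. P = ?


3 × 6 × 8 × 6 × 3 = 2592


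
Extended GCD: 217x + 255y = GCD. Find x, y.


Tabular extended Euclidean (each row: r = 217*s + 255*t):
r=217, s=1, t=0
r=255, s=0, t=1
q=0: r=217, s=1, t=0   [217*(1) + 255*(0) = 217]
q=1: r=38, s=-1, t=1   [217*(-1) + 255*(1) = 38]
q=5: r=27, s=6, t=-5   [217*(6) + 255*(-5) = 27]
q=1: r=11, s=-7, t=6   [217*(-7) + 255*(6) = 11]
q=2: r=5, s=20, t=-17   [217*(20) + 255*(-17) = 5]
q=2: r=1, s=-47, t=40   [217*(-47) + 255*(40) = 1]
q=5: r=0, s=255, t=-217   [217*(255) + 255*(-217) = 0]
GCD = 1; from the row with r=1: x=-47, y=40
Check: 217*(-47) + 255*(40) = -10199 + 10200 = 1

GCD = 1, x = -47, y = 40


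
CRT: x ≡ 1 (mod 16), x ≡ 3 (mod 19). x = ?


M = 16*19 = 304
M1 = M/16 = 19, M2 = M/19 = 16
M1^(-1) mod 16 = 11, M2^(-1) mod 19 = 6
x = 1*19*11 + 3*16*6 = 497
497 mod 304 = 193
Check: 193 mod 16 = 1 ✓, 193 mod 19 = 3 ✓

x ≡ 193 (mod 304)


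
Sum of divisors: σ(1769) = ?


Divisors of 1769: 1, 29, 61, 1769
Sum = 1 + 29 + 61 + 1769 = 1860

σ(1769) = 1860


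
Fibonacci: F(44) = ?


Sequence: 1, 1, 2, 3, 5, 8, 13, 21, 34, 55, 89, 144, 233, 377, 610, 987, 1597, 2584, 4181, 6765, 10946, 17711, 28657, 46368, 75025, 121393, 196418, 317811, 514229, 832040, 1346269, 2178309, 3524578, 5702887, 9227465, 14930352, 24157817, 39088169, 63245986, 102334155, 165580141, 267914296, 433494437, 701408733
F(44) = 701408733


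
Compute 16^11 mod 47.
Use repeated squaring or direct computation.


16^1 mod 47 = 16
16^2 mod 47 = 21
16^3 mod 47 = 7
16^4 mod 47 = 18
16^5 mod 47 = 6
16^6 mod 47 = 2
16^7 mod 47 = 32
16^8 mod 47 = 42
16^9 mod 47 = 14
16^10 mod 47 = 36
16^11 mod 47 = 12


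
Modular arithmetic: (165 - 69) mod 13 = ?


165 - 69 = 96
96 mod 13 = 5


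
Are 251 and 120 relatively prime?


Euclidean algorithm:
251 = 2 * 120 + 11
120 = 10 * 11 + 10
11 = 1 * 10 + 1
10 = 10 * 1 + 0
GCD(251, 120) = 1

Yes, coprime (GCD = 1)


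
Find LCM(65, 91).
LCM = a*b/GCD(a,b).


GCD(65, 91) = 13
LCM = 65*91/13 = 5915/13 = 455

LCM = 455


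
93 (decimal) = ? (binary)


93 (base 10) = 93 (decimal)
93 (decimal) = 1011101 (base 2)


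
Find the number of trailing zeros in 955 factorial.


floor(955/5) = 191
floor(955/25) = 38
floor(955/125) = 7
floor(955/625) = 1
Total = 237

237 trailing zeros


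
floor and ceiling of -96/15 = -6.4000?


-96/15 = -6.4000
floor = -7
ceil = -6

floor = -7, ceil = -6


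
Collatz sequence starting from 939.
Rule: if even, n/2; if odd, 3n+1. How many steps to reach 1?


939 → 2818 → 1409 → 4228 → 2114 → 1057 → 3172 → 1586 → 793 → 2380 → 1190 → 595 → 1786 → 893 → 2680 → 1340 → 670 → 335 → 1006 → 503 → 1510 → 755 → 2266 → 1133 → 3400 → 1700 → 850 → 425 → 1276 → 638 → 319 → 958 → 479 → 1438 → 719 → 2158 → 1079 → 3238 → 1619 → 4858 → 2429 → 7288 → 3644 → 1822 → 911 → 2734 → 1367 → 4102 → 2051 → 6154 → 3077 → 9232 → 4616 → 2308 → 1154 → 577 → 1732 → 866 → 433 → 1300 → 650 → 325 → 976 → 488 → 244 → 122 → 61 → 184 → 92 → 46 → 23 → 70 → 35 → 106 → 53 → 160 → 80 → 40 → 20 → 10 → 5 → 16 → 8 → 4 → 2 → 1
Total steps = 85

85 steps


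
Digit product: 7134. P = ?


7 × 1 × 3 × 4 = 84


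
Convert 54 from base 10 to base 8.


54 (base 10) = 54 (decimal)
54 (decimal) = 66 (base 8)


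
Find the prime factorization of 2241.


2241 / 3 = 747
747 / 3 = 249
249 / 3 = 83
83 / 83 = 1
2241 = 3^3 × 83


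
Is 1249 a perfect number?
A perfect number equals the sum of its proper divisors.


Proper divisors of 1249: 1
Sum = 1 = 1

No, 1249 is not perfect (1 ≠ 1249)


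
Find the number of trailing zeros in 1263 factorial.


floor(1263/5) = 252
floor(1263/25) = 50
floor(1263/125) = 10
floor(1263/625) = 2
Total = 314

314 trailing zeros


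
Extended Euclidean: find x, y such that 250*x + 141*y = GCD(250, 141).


Tabular extended Euclidean (each row: r = 250*s + 141*t):
r=250, s=1, t=0
r=141, s=0, t=1
q=1: r=109, s=1, t=-1   [250*(1) + 141*(-1) = 109]
q=1: r=32, s=-1, t=2   [250*(-1) + 141*(2) = 32]
q=3: r=13, s=4, t=-7   [250*(4) + 141*(-7) = 13]
q=2: r=6, s=-9, t=16   [250*(-9) + 141*(16) = 6]
q=2: r=1, s=22, t=-39   [250*(22) + 141*(-39) = 1]
q=6: r=0, s=-141, t=250   [250*(-141) + 141*(250) = 0]
GCD = 1; from the row with r=1: x=22, y=-39
Check: 250*(22) + 141*(-39) = 5500 - 5499 = 1

GCD = 1, x = 22, y = -39


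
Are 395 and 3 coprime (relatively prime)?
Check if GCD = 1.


Euclidean algorithm:
395 = 131 * 3 + 2
3 = 1 * 2 + 1
2 = 2 * 1 + 0
GCD(395, 3) = 1

Yes, coprime (GCD = 1)


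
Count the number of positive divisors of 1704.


1704 = 2^3 × 3^1 × 71^1
d(1704) = (3+1) × (1+1) × (1+1) = 16

16 divisors


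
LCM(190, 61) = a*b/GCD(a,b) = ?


GCD(190, 61) = 1
LCM = 190*61/1 = 11590/1 = 11590

LCM = 11590


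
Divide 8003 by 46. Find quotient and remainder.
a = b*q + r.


8003 = 46 * 173 + 45
Check: 7958 + 45 = 8003

q = 173, r = 45


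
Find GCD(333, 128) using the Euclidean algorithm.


333 = 2 * 128 + 77
128 = 1 * 77 + 51
77 = 1 * 51 + 26
51 = 1 * 26 + 25
26 = 1 * 25 + 1
25 = 25 * 1 + 0
GCD = 1


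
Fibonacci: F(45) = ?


Sequence: 1, 1, 2, 3, 5, 8, 13, 21, 34, 55, 89, 144, 233, 377, 610, 987, 1597, 2584, 4181, 6765, 10946, 17711, 28657, 46368, 75025, 121393, 196418, 317811, 514229, 832040, 1346269, 2178309, 3524578, 5702887, 9227465, 14930352, 24157817, 39088169, 63245986, 102334155, 165580141, 267914296, 433494437, 701408733, 1134903170
F(45) = 1134903170


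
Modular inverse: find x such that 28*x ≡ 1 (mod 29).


Use the extended Euclidean algorithm on (29, 28); each row r = 29*s + 28*t:
r=29, s=1, t=0
r=28, s=0, t=1
q=1: r=1, s=1, t=-1   [29*(1) + 28*(-1) = 1]
q=28: r=0, s=-28, t=29   [29*(-28) + 28*(29) = 0]
GCD = 1 with t = -1, so 28*(-1) ≡ 1 (mod 29)
Inverse = -1 mod 29 = 28
Check: 28 * 28 = 784 ≡ 1 (mod 29)

28^(-1) ≡ 28 (mod 29)


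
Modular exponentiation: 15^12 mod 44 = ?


15^1 mod 44 = 15
15^2 mod 44 = 5
15^3 mod 44 = 31
15^4 mod 44 = 25
15^5 mod 44 = 23
15^6 mod 44 = 37
15^7 mod 44 = 27
15^8 mod 44 = 9
15^9 mod 44 = 3
15^10 mod 44 = 1
15^11 mod 44 = 15
15^12 mod 44 = 5


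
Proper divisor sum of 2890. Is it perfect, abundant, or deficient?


Proper divisors: 1, 2, 5, 10, 17, 34, 85, 170, 289, 578, 1445
Sum = 1 + 2 + 5 + 10 + 17 + 34 + 85 + 170 + 289 + 578 + 1445 = 2636
2636 < 2890 → deficient

s(2890) = 2636 (deficient)


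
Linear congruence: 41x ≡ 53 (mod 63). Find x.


GCD(41, 63) = 1, unique solution
a^(-1) mod 63 = 20
x = 20 * 53 mod 63 = 52

x ≡ 52 (mod 63)


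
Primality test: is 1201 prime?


Check divisors up to sqrt(1201) = 34.6554
No divisors found.
1201 is prime.

Yes, 1201 is prime


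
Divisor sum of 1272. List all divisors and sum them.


Divisors of 1272: 1, 2, 3, 4, 6, 8, 12, 24, 53, 106, 159, 212, 318, 424, 636, 1272
Sum = 1 + 2 + 3 + 4 + 6 + 8 + 12 + 24 + 53 + 106 + 159 + 212 + 318 + 424 + 636 + 1272 = 3240

σ(1272) = 3240


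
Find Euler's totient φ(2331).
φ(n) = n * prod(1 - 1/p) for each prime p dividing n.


2331 = 3^2 × 7 × 37
Prime factors: 3, 7, 37
φ(2331) = 2331 × (1-1/3) × (1-1/7) × (1-1/37)
= 2331 × 2/3 × 6/7 × 36/37 = 1296

φ(2331) = 1296


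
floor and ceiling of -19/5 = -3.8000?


-19/5 = -3.8000
floor = -4
ceil = -3

floor = -4, ceil = -3


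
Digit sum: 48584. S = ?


4 + 8 + 5 + 8 + 4 = 29


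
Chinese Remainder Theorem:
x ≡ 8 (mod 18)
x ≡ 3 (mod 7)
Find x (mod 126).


M = 18*7 = 126
M1 = M/18 = 7, M2 = M/7 = 18
M1^(-1) mod 18 = 13, M2^(-1) mod 7 = 2
x = 8*7*13 + 3*18*2 = 836
836 mod 126 = 80
Check: 80 mod 18 = 8 ✓, 80 mod 7 = 3 ✓

x ≡ 80 (mod 126)


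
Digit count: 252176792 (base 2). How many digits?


252176792 in base 2 = 1111000001111110100110011000
Number of digits = 28

28 digits (base 2)


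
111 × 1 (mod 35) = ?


111 × 1 = 111
111 mod 35 = 6


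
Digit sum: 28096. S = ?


2 + 8 + 0 + 9 + 6 = 25


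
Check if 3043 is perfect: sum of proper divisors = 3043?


Proper divisors of 3043: 1, 17, 179
Sum = 1 + 17 + 179 = 197

No, 3043 is not perfect (197 ≠ 3043)


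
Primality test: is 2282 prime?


2282 / 2 = 1141 (exact division)
2282 is NOT prime.

No, 2282 is not prime


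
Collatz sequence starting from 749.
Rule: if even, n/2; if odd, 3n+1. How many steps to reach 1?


749 → 2248 → 1124 → 562 → 281 → 844 → 422 → 211 → 634 → 317 → 952 → 476 → 238 → 119 → 358 → 179 → 538 → 269 → 808 → 404 → 202 → 101 → 304 → 152 → 76 → 38 → 19 → 58 → 29 → 88 → 44 → 22 → 11 → 34 → 17 → 52 → 26 → 13 → 40 → 20 → 10 → 5 → 16 → 8 → 4 → 2 → 1
Total steps = 46

46 steps


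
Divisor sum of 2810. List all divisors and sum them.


Divisors of 2810: 1, 2, 5, 10, 281, 562, 1405, 2810
Sum = 1 + 2 + 5 + 10 + 281 + 562 + 1405 + 2810 = 5076

σ(2810) = 5076


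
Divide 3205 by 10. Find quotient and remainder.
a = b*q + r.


3205 = 10 * 320 + 5
Check: 3200 + 5 = 3205

q = 320, r = 5


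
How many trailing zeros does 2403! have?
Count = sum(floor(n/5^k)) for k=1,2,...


floor(2403/5) = 480
floor(2403/25) = 96
floor(2403/125) = 19
floor(2403/625) = 3
Total = 598

598 trailing zeros


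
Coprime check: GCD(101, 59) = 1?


Euclidean algorithm:
101 = 1 * 59 + 42
59 = 1 * 42 + 17
42 = 2 * 17 + 8
17 = 2 * 8 + 1
8 = 8 * 1 + 0
GCD(101, 59) = 1

Yes, coprime (GCD = 1)


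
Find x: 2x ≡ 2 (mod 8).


GCD(2, 8) = 2 divides 2
Divide: 1x ≡ 1 (mod 4)
x ≡ 1 (mod 4)


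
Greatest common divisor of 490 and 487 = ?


490 = 1 * 487 + 3
487 = 162 * 3 + 1
3 = 3 * 1 + 0
GCD = 1


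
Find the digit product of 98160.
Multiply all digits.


9 × 8 × 1 × 6 × 0 = 0


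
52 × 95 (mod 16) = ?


52 × 95 = 4940
4940 mod 16 = 12


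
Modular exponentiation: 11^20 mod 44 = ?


11^1 mod 44 = 11
11^2 mod 44 = 33
11^3 mod 44 = 11
11^4 mod 44 = 33
11^5 mod 44 = 11
11^6 mod 44 = 33
11^7 mod 44 = 11
11^8 mod 44 = 33
11^9 mod 44 = 11
11^10 mod 44 = 33
11^11 mod 44 = 11
11^12 mod 44 = 33
11^13 mod 44 = 11
11^14 mod 44 = 33
11^15 mod 44 = 11
11^16 mod 44 = 33
11^17 mod 44 = 11
11^18 mod 44 = 33
11^19 mod 44 = 11
11^20 mod 44 = 33


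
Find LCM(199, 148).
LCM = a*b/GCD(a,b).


GCD(199, 148) = 1
LCM = 199*148/1 = 29452/1 = 29452

LCM = 29452


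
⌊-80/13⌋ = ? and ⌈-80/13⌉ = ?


-80/13 = -6.1538
floor = -7
ceil = -6

floor = -7, ceil = -6


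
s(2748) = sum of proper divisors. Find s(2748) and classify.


Proper divisors: 1, 2, 3, 4, 6, 12, 229, 458, 687, 916, 1374
Sum = 1 + 2 + 3 + 4 + 6 + 12 + 229 + 458 + 687 + 916 + 1374 = 3692
3692 > 2748 → abundant

s(2748) = 3692 (abundant)


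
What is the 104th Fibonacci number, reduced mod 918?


F(k) mod 918 for k=1..104:
1, 1, 2, 3, 5, 8, 13, 21, 34, 55, 89, 144, 233, 377, 610, 69, 679, 748, 509, 339, 848, 269, 199, 468, 667, 217, 884, 183, 149, 332, 481, 813, 376, 271, 647, 0, 647, 647, 376, 105, 481, 586, 149, 735, 884, 701, 667, 450, 199, 649, 848, 579, 509, 170, 679, 849, 610, 541, 233, 774, 89, 863, 34, 897, 13, 910, 5, 915, 2, 917, 1, 0, 1, 1, 2, 3, 5, 8, 13, 21, 34, 55, 89, 144, 233, 377, 610, 69, 679, 748, 509, 339, 848, 269, 199, 468, 667, 217, 884, 183, 149, 332, 481, 813
F(104) mod 918 = 813


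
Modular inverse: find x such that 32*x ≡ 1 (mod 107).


Use the extended Euclidean algorithm on (107, 32); each row r = 107*s + 32*t:
r=107, s=1, t=0
r=32, s=0, t=1
q=3: r=11, s=1, t=-3   [107*(1) + 32*(-3) = 11]
q=2: r=10, s=-2, t=7   [107*(-2) + 32*(7) = 10]
q=1: r=1, s=3, t=-10   [107*(3) + 32*(-10) = 1]
q=10: r=0, s=-32, t=107   [107*(-32) + 32*(107) = 0]
GCD = 1 with t = -10, so 32*(-10) ≡ 1 (mod 107)
Inverse = -10 mod 107 = 97
Check: 32 * 97 = 3104 ≡ 1 (mod 107)

32^(-1) ≡ 97 (mod 107)


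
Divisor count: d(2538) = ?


2538 = 2^1 × 3^3 × 47^1
d(2538) = (1+1) × (3+1) × (1+1) = 16

16 divisors


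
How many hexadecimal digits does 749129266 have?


749129266 in base 16 = 2CA6CE32
Number of digits = 8

8 digits (base 16)


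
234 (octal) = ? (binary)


234 (base 8) = 156 (decimal)
156 (decimal) = 10011100 (base 2)


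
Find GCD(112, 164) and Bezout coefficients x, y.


Tabular extended Euclidean (each row: r = 112*s + 164*t):
r=112, s=1, t=0
r=164, s=0, t=1
q=0: r=112, s=1, t=0   [112*(1) + 164*(0) = 112]
q=1: r=52, s=-1, t=1   [112*(-1) + 164*(1) = 52]
q=2: r=8, s=3, t=-2   [112*(3) + 164*(-2) = 8]
q=6: r=4, s=-19, t=13   [112*(-19) + 164*(13) = 4]
q=2: r=0, s=41, t=-28   [112*(41) + 164*(-28) = 0]
GCD = 4; from the row with r=4: x=-19, y=13
Check: 112*(-19) + 164*(13) = -2128 + 2132 = 4

GCD = 4, x = -19, y = 13


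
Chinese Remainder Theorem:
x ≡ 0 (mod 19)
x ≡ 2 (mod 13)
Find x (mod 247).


M = 19*13 = 247
M1 = M/19 = 13, M2 = M/13 = 19
M1^(-1) mod 19 = 3, M2^(-1) mod 13 = 11
x = 0*13*3 + 2*19*11 = 418
418 mod 247 = 171
Check: 171 mod 19 = 0 ✓, 171 mod 13 = 2 ✓

x ≡ 171 (mod 247)


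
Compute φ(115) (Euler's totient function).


115 = 5 × 23
Prime factors: 5, 23
φ(115) = 115 × (1-1/5) × (1-1/23)
= 115 × 4/5 × 22/23 = 88

φ(115) = 88
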